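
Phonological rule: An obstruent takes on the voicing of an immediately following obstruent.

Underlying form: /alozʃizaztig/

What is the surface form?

/z/ before /ʃ/ (voiceless) → [s]
/z/ before /t/ (voiceless) → [s]

[alosʃizastig]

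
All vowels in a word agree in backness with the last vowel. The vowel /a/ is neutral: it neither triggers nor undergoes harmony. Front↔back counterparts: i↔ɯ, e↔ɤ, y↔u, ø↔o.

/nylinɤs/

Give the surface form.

[nulɯnɤs]

/y/ harmonizes with /ɤ/ ([+back]) → [u]
/i/ harmonizes with /ɤ/ ([+back]) → [ɯ]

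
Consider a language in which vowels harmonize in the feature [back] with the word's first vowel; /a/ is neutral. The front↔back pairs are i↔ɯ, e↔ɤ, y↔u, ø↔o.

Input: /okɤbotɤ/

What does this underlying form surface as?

no segment meets the rule's conditions; no change.

[okɤbotɤ]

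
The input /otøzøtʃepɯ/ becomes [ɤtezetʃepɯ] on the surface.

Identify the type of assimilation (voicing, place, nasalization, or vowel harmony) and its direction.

/o/→[ɤ] /ø/→[e] /ø/→[e].
Vowels agree with the last vowel, so the harmony is regressive.

vowel harmony, regressive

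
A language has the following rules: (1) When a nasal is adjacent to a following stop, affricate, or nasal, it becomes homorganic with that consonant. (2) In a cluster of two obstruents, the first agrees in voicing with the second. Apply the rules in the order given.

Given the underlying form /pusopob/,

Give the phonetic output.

[pusopob]

Rule 1: no segment meets the rule's conditions; no change.
After rule 1: pusopob
Rule 2: no segment meets the rule's conditions; no change.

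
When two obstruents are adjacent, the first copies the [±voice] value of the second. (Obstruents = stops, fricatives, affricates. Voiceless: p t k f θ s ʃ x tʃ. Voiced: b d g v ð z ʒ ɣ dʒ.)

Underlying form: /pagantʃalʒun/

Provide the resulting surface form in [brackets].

[pagantʃalʒun]

no segment meets the rule's conditions; no change.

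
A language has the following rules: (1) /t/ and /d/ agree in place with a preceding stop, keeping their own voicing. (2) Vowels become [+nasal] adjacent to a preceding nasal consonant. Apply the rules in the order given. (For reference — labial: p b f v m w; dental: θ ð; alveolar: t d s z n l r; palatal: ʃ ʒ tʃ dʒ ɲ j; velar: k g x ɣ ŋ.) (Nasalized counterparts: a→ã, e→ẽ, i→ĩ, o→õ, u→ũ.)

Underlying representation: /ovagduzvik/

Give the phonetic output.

[ovagguzvik]

Rule 1: /d/ after /g/ (velar) → [g]
After rule 1: ovagguzvik
Rule 2: no segment meets the rule's conditions; no change.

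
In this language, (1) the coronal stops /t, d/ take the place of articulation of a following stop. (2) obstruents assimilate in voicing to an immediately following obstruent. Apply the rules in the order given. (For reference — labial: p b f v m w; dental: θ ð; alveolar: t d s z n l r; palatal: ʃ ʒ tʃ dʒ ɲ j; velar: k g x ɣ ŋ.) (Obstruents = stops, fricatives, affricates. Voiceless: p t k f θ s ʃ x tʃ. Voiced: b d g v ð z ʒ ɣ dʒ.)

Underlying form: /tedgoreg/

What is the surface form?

Rule 1: /d/ before /g/ (velar) → [g]
After rule 1: teggoreg
Rule 2: no segment meets the rule's conditions; no change.

[teggoreg]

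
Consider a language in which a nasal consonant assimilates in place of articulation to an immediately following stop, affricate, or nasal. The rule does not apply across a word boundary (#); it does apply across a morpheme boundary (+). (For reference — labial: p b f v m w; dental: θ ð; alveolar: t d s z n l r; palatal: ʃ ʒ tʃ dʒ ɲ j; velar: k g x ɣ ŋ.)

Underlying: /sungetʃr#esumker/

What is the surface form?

/n/ before /g/ (velar) → [ŋ]
/m/ before /k/ (velar) → [ŋ]

[suŋgetʃr#esuŋker]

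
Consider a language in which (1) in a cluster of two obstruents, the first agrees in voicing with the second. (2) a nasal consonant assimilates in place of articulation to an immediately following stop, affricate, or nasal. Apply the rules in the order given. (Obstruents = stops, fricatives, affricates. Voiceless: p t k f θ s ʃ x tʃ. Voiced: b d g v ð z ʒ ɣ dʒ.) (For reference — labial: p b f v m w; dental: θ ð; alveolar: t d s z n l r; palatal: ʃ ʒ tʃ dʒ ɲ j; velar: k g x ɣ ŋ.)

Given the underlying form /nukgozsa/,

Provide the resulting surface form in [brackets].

[nuggossa]

Rule 1: /k/ before /g/ (voiced) → [g]
Rule 1: /z/ before /s/ (voiceless) → [s]
After rule 1: nuggossa
Rule 2: no segment meets the rule's conditions; no change.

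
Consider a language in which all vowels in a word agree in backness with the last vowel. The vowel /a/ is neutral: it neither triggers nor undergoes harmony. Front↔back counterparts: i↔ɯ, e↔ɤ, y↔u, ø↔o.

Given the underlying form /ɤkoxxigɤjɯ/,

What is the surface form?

/i/ harmonizes with /ɯ/ ([+back]) → [ɯ]

[ɤkoxxɯgɤjɯ]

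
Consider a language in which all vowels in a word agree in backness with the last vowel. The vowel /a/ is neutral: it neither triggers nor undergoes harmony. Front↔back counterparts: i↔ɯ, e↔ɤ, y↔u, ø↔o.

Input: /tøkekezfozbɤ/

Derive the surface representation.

[tokɤkɤzfozbɤ]

/ø/ harmonizes with /ɤ/ ([+back]) → [o]
/e/ harmonizes with /ɤ/ ([+back]) → [ɤ]
/e/ harmonizes with /ɤ/ ([+back]) → [ɤ]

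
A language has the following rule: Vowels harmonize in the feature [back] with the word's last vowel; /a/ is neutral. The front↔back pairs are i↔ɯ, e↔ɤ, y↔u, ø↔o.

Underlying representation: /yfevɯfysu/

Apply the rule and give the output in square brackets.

[ufɤvɯfusu]

/y/ harmonizes with /u/ ([+back]) → [u]
/e/ harmonizes with /u/ ([+back]) → [ɤ]
/y/ harmonizes with /u/ ([+back]) → [u]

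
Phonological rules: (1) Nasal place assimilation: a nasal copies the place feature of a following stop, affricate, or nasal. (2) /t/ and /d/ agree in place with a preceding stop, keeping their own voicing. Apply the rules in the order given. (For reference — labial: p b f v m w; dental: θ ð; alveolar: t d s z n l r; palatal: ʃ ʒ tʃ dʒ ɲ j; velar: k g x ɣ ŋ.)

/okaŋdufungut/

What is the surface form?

Rule 1: /ŋ/ before /d/ (alveolar) → [n]
Rule 1: /n/ before /g/ (velar) → [ŋ]
After rule 1: okandufuŋgut
Rule 2: no segment meets the rule's conditions; no change.

[okandufuŋgut]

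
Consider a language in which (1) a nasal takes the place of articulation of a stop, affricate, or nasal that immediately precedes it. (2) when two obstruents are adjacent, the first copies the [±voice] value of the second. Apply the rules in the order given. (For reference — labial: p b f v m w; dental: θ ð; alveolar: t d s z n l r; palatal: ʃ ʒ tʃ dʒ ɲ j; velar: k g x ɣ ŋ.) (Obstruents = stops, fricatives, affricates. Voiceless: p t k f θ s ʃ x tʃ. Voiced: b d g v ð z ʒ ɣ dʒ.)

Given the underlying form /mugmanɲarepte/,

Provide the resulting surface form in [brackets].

Rule 1: /m/ after /g/ (velar) → [ŋ]
Rule 1: /ɲ/ after /n/ (alveolar) → [n]
After rule 1: mugŋannarepte
Rule 2: no segment meets the rule's conditions; no change.

[mugŋannarepte]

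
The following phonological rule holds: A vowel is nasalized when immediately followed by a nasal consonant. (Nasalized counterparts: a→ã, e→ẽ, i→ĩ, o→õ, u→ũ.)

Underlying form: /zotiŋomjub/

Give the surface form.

[zotĩŋõmjub]

/i/ before nasal /ŋ/ → [ĩ]
/o/ before nasal /m/ → [õ]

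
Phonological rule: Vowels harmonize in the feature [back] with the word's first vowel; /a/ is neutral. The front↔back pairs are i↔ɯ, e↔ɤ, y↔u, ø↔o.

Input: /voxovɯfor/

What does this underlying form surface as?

no segment meets the rule's conditions; no change.

[voxovɯfor]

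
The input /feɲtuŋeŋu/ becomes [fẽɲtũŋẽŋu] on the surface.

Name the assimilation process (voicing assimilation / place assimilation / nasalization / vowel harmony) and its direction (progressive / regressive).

nasalization, regressive

/e/→[ẽ] /u/→[ũ] /e/→[ẽ].
Each target copies a feature from the following segment, so the direction is regressive.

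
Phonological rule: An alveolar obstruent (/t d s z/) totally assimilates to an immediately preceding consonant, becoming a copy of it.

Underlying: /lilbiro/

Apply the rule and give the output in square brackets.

no segment meets the rule's conditions; no change.

[lilbiro]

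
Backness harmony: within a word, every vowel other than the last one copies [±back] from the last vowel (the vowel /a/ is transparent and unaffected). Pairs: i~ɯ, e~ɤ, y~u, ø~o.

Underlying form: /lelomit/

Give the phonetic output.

/o/ harmonizes with /i/ ([-back]) → [ø]

[lelømit]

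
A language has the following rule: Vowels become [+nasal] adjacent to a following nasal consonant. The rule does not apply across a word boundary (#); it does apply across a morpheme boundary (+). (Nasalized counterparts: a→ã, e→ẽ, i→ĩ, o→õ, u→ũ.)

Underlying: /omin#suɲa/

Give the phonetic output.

/o/ before nasal /m/ → [õ]
/i/ before nasal /n/ → [ĩ]
/u/ before nasal /ɲ/ → [ũ]

[õmĩn#sũɲa]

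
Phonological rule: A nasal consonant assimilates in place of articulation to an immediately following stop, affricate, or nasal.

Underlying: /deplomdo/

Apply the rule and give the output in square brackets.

/m/ before /d/ (alveolar) → [n]

[deplondo]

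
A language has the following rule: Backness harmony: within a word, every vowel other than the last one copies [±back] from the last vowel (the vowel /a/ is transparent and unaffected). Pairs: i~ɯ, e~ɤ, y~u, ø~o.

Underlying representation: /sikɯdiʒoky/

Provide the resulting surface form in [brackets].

/ɯ/ harmonizes with /y/ ([-back]) → [i]
/o/ harmonizes with /y/ ([-back]) → [ø]

[sikidiʒøky]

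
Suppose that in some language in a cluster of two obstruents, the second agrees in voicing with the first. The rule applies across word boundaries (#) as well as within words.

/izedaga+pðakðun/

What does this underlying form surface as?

/ð/ after /p/ (voiceless) → [θ]
/ð/ after /k/ (voiceless) → [θ]

[izedaga+pθakθun]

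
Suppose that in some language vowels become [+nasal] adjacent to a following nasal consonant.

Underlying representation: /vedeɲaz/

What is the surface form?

[vedẽɲaz]

/e/ before nasal /ɲ/ → [ẽ]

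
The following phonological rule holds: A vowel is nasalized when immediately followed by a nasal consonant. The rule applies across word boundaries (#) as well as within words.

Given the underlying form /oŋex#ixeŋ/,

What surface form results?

[õŋex#ixẽŋ]

/o/ before nasal /ŋ/ → [õ]
/e/ before nasal /ŋ/ → [ẽ]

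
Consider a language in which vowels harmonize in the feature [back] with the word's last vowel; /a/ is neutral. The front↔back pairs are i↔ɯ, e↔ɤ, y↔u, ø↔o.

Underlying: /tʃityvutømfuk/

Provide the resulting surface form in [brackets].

[tʃɯtuvutomfuk]

/i/ harmonizes with /u/ ([+back]) → [ɯ]
/y/ harmonizes with /u/ ([+back]) → [u]
/ø/ harmonizes with /u/ ([+back]) → [o]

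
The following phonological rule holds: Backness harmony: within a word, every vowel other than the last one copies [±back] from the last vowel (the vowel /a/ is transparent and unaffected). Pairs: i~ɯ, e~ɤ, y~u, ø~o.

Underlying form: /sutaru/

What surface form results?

[sutaru]

no segment meets the rule's conditions; no change.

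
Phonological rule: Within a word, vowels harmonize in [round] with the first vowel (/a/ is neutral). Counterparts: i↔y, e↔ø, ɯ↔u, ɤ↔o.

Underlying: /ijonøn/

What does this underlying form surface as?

/o/ harmonizes with /i/ ([-round]) → [ɤ]
/ø/ harmonizes with /i/ ([-round]) → [e]

[ijɤnen]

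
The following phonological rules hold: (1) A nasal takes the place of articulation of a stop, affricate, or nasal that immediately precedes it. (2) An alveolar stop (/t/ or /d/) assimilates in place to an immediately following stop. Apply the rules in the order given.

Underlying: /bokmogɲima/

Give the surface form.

Rule 1: /m/ after /k/ (velar) → [ŋ]
Rule 1: /ɲ/ after /g/ (velar) → [ŋ]
After rule 1: bokŋogŋima
Rule 2: no segment meets the rule's conditions; no change.

[bokŋogŋima]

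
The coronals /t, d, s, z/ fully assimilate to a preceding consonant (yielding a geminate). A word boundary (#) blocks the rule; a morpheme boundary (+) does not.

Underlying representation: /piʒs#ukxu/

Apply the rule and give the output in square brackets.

/s/ after /ʒ/ → [ʒ] (total assimilation)

[piʒʒ#ukxu]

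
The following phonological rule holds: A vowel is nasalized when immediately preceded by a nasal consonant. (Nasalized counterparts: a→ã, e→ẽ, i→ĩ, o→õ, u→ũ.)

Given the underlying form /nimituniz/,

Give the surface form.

[nĩmĩtunĩz]

/i/ after nasal /n/ → [ĩ]
/i/ after nasal /m/ → [ĩ]
/i/ after nasal /n/ → [ĩ]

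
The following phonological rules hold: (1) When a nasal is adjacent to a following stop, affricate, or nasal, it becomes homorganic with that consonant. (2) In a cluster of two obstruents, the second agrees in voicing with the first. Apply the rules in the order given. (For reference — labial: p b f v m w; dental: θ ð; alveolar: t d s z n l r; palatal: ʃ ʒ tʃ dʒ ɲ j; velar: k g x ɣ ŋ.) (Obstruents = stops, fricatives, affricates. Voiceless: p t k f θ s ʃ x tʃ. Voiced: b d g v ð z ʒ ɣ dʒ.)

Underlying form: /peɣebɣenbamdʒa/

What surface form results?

Rule 1: /n/ before /b/ (labial) → [m]
Rule 1: /m/ before /dʒ/ (palatal) → [ɲ]
After rule 1: peɣebɣembaɲdʒa
Rule 2: no segment meets the rule's conditions; no change.

[peɣebɣembaɲdʒa]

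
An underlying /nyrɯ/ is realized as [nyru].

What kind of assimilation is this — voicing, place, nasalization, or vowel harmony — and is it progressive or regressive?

vowel harmony, progressive

/ɯ/→[u].
Vowels agree with the first vowel, so the harmony is progressive.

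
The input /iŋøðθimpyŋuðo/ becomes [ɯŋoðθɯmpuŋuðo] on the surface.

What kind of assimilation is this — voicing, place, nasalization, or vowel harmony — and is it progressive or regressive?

vowel harmony, regressive

/i/→[ɯ] /ø/→[o] /i/→[ɯ] /y/→[u].
Vowels agree with the last vowel, so the harmony is regressive.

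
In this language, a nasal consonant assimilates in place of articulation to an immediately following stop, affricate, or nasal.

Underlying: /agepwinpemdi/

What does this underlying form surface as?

/n/ before /p/ (labial) → [m]
/m/ before /d/ (alveolar) → [n]

[agepwimpendi]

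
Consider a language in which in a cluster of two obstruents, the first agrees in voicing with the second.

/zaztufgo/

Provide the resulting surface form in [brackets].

[zastuvgo]

/z/ before /t/ (voiceless) → [s]
/f/ before /g/ (voiced) → [v]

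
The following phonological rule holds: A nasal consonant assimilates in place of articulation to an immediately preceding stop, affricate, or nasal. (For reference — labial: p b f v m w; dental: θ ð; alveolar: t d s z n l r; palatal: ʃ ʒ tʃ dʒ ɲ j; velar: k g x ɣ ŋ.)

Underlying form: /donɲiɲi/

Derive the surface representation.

[donniɲi]

/ɲ/ after /n/ (alveolar) → [n]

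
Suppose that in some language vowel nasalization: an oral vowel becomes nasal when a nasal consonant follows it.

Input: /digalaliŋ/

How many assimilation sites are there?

/i/ before nasal /ŋ/ → [ĩ]
1 segment changes.

1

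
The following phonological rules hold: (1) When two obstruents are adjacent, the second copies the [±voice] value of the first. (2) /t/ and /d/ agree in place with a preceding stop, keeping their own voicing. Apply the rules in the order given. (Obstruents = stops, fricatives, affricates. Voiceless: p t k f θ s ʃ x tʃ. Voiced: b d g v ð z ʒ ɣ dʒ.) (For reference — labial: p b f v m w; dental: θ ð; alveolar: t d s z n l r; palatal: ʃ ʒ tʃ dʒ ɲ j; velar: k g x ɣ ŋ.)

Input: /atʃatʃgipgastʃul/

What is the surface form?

[atʃatʃkipkastʃul]

Rule 1: /g/ after /tʃ/ (voiceless) → [k]
Rule 1: /g/ after /p/ (voiceless) → [k]
After rule 1: atʃatʃkipkastʃul
Rule 2: no segment meets the rule's conditions; no change.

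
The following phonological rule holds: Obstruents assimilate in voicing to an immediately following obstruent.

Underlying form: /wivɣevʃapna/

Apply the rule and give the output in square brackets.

[wivɣefʃapna]

/v/ before /ʃ/ (voiceless) → [f]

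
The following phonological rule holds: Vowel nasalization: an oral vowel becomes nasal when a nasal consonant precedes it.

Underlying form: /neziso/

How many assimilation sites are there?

/e/ after nasal /n/ → [ẽ]
1 segment changes.

1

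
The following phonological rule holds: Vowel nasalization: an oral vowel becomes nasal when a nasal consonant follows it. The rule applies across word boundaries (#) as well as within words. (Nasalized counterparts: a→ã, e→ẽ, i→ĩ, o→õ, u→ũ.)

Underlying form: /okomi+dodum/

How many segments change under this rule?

2

/o/ before nasal /m/ → [õ]
/u/ before nasal /m/ → [ũ]
2 segments change.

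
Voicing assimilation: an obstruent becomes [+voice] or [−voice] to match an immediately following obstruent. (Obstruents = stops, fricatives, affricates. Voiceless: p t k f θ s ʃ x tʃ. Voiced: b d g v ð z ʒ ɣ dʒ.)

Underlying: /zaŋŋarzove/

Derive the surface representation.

[zaŋŋarzove]

no segment meets the rule's conditions; no change.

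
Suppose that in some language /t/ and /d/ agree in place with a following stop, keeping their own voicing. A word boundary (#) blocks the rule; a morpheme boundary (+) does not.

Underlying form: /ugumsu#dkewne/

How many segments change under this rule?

1

/d/ before /k/ (velar) → [g]
1 segment changes.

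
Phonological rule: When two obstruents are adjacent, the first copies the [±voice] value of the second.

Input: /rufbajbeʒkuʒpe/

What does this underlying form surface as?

[ruvbajbeʃkuʃpe]

/f/ before /b/ (voiced) → [v]
/ʒ/ before /k/ (voiceless) → [ʃ]
/ʒ/ before /p/ (voiceless) → [ʃ]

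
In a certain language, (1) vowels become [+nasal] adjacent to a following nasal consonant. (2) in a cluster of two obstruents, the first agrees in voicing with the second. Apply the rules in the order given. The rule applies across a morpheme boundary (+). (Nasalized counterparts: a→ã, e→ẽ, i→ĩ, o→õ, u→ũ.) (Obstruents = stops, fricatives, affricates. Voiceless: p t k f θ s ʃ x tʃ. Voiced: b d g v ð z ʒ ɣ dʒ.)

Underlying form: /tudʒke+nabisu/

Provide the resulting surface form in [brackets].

Rule 1: /e/ before nasal /n/ → [ẽ]
After rule 1: tudʒkẽ+nabisu
Rule 2: /dʒ/ before /k/ (voiceless) → [tʃ]

[tutʃkẽ+nabisu]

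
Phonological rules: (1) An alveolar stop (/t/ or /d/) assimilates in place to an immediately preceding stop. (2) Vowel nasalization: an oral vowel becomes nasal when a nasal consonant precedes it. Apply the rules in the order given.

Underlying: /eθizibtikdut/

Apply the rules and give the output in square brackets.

Rule 1: /t/ after /b/ (labial) → [p]
Rule 1: /d/ after /k/ (velar) → [g]
After rule 1: eθizibpikgut
Rule 2: no segment meets the rule's conditions; no change.

[eθizibpikgut]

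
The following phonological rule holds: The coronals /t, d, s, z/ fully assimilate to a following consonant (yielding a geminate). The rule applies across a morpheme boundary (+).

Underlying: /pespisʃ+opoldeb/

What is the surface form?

[peppiʃʃ+opoldeb]

/s/ before /p/ → [p] (total assimilation)
/s/ before /ʃ/ → [ʃ] (total assimilation)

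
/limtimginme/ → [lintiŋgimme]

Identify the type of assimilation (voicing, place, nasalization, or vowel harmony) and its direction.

/m/→[n] /m/→[ŋ] /n/→[m].
Each target copies a feature from the following segment, so the direction is regressive.

place assimilation, regressive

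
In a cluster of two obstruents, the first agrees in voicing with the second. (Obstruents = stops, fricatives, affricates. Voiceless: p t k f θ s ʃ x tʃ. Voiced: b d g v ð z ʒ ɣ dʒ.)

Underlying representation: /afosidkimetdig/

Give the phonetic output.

[afositkimeddig]

/d/ before /k/ (voiceless) → [t]
/t/ before /d/ (voiced) → [d]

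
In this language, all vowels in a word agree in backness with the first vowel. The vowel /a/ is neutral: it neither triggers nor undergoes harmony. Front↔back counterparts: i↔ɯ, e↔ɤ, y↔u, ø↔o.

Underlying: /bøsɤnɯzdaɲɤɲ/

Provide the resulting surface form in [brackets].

/ɤ/ harmonizes with /ø/ ([-back]) → [e]
/ɯ/ harmonizes with /ø/ ([-back]) → [i]
/ɤ/ harmonizes with /ø/ ([-back]) → [e]

[bøsenizdaɲeɲ]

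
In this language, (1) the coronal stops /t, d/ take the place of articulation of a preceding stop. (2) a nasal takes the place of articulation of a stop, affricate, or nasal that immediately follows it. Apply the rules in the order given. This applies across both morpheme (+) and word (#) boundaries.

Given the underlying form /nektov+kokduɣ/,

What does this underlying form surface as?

[nekkov+kokguɣ]

Rule 1: /t/ after /k/ (velar) → [k]
Rule 1: /d/ after /k/ (velar) → [g]
After rule 1: nekkov+kokguɣ
Rule 2: no segment meets the rule's conditions; no change.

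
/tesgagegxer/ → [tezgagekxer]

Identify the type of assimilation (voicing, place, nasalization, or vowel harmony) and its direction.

voicing assimilation, regressive

/s/→[z] /g/→[k].
Each target copies a feature from the following segment, so the direction is regressive.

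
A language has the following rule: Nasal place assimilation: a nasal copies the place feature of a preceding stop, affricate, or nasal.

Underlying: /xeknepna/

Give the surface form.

/n/ after /k/ (velar) → [ŋ]
/n/ after /p/ (labial) → [m]

[xekŋepma]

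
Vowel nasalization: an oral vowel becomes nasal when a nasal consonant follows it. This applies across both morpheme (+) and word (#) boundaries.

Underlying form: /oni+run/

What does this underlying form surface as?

[õni+rũn]

/o/ before nasal /n/ → [õ]
/u/ before nasal /n/ → [ũ]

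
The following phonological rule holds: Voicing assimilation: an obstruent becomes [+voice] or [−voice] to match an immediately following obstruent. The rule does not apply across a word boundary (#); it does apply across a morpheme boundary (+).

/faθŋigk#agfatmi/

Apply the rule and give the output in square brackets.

/g/ before /k/ (voiceless) → [k]
/g/ before /f/ (voiceless) → [k]

[faθŋikk#akfatmi]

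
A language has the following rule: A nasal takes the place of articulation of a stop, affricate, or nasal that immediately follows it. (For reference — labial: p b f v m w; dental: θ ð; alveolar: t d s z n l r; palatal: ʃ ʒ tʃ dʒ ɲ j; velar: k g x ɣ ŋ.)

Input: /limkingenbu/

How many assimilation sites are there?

3

/m/ before /k/ (velar) → [ŋ]
/n/ before /g/ (velar) → [ŋ]
/n/ before /b/ (labial) → [m]
3 segments change.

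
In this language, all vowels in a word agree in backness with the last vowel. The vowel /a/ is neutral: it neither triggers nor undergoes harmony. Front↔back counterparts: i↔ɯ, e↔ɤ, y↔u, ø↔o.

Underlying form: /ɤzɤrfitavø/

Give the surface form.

[ezerfitavø]

/ɤ/ harmonizes with /ø/ ([-back]) → [e]
/ɤ/ harmonizes with /ø/ ([-back]) → [e]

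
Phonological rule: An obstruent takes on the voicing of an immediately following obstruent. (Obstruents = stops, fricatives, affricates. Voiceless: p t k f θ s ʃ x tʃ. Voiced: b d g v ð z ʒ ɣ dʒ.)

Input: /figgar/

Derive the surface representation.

no segment meets the rule's conditions; no change.

[figgar]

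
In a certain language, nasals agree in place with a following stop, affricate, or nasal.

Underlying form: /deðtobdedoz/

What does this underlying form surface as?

[deðtobdedoz]

no segment meets the rule's conditions; no change.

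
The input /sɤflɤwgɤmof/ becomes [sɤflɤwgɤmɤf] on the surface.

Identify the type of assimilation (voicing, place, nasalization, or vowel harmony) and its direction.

/o/→[ɤ].
Vowels agree with the first vowel, so the harmony is progressive.

vowel harmony, progressive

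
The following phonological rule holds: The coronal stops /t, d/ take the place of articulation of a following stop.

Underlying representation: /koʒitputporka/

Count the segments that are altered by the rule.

/t/ before /p/ (labial) → [p]
/t/ before /p/ (labial) → [p]
2 segments change.

2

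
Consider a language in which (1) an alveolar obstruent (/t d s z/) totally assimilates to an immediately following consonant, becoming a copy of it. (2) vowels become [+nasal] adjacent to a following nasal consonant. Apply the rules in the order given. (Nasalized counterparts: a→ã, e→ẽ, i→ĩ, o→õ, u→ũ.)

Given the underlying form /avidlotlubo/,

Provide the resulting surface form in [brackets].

[avillollubo]

Rule 1: /d/ before /l/ → [l] (total assimilation)
Rule 1: /t/ before /l/ → [l] (total assimilation)
After rule 1: avillollubo
Rule 2: no segment meets the rule's conditions; no change.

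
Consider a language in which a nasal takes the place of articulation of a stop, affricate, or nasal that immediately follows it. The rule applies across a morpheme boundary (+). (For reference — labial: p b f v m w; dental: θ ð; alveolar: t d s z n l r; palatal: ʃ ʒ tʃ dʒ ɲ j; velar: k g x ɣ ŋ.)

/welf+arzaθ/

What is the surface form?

no segment meets the rule's conditions; no change.

[welf+arzaθ]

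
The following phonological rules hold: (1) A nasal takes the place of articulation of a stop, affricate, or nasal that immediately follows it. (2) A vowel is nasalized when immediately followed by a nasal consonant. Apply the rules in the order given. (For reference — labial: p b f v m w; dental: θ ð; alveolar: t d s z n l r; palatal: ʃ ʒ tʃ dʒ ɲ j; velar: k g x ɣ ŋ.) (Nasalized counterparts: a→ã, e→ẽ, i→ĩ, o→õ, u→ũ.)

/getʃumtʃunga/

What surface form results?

[getʃũɲtʃũŋga]

Rule 1: /m/ before /tʃ/ (palatal) → [ɲ]
Rule 1: /n/ before /g/ (velar) → [ŋ]
After rule 1: getʃuɲtʃuŋga
Rule 2: /u/ before nasal /ɲ/ → [ũ]
Rule 2: /u/ before nasal /ŋ/ → [ũ]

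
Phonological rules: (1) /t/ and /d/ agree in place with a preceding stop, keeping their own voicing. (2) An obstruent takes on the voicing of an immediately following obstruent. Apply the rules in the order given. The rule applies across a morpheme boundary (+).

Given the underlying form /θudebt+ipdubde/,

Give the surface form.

[θudepp+ibbubbe]

Rule 1: /t/ after /b/ (labial) → [p]
Rule 1: /d/ after /p/ (labial) → [b]
Rule 1: /d/ after /b/ (labial) → [b]
After rule 1: θudebp+ipbubbe
Rule 2: /b/ before /p/ (voiceless) → [p]
Rule 2: /p/ before /b/ (voiced) → [b]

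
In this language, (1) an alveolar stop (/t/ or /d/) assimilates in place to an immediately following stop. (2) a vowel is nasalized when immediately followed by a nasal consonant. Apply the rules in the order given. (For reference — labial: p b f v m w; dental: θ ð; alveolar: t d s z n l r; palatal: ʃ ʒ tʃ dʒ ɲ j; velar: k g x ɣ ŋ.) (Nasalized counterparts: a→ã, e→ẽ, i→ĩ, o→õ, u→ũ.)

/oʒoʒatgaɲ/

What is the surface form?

[oʒoʒakgãɲ]

Rule 1: /t/ before /g/ (velar) → [k]
After rule 1: oʒoʒakgaɲ
Rule 2: /a/ before nasal /ɲ/ → [ã]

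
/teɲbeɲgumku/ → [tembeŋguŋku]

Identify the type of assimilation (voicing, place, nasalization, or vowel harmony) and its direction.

place assimilation, regressive

/ɲ/→[m] /ɲ/→[ŋ] /m/→[ŋ].
Each target copies a feature from the following segment, so the direction is regressive.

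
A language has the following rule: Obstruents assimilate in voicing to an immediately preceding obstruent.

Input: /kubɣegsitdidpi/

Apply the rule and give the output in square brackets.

[kubɣegzittidbi]

/s/ after /g/ (voiced) → [z]
/d/ after /t/ (voiceless) → [t]
/p/ after /d/ (voiced) → [b]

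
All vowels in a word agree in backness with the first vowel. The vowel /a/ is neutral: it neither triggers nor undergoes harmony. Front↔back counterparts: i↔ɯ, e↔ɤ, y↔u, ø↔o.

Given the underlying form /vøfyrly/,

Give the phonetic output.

no segment meets the rule's conditions; no change.

[vøfyrly]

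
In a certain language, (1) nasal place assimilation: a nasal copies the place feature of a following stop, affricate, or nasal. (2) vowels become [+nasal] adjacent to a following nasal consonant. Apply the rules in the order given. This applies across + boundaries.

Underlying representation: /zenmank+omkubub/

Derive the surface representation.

[zẽmmãŋk+õŋkubub]

Rule 1: /n/ before /m/ (labial) → [m]
Rule 1: /n/ before /k/ (velar) → [ŋ]
Rule 1: /m/ before /k/ (velar) → [ŋ]
After rule 1: zemmaŋk+oŋkubub
Rule 2: /e/ before nasal /m/ → [ẽ]
Rule 2: /a/ before nasal /ŋ/ → [ã]
Rule 2: /o/ before nasal /ŋ/ → [õ]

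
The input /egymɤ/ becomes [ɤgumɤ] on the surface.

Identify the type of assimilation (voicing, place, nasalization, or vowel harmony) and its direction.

/e/→[ɤ] /y/→[u].
Vowels agree with the last vowel, so the harmony is regressive.

vowel harmony, regressive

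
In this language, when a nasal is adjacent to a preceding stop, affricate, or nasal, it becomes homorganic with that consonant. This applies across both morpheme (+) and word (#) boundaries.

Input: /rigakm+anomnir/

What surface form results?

/m/ after /k/ (velar) → [ŋ]
/n/ after /m/ (labial) → [m]

[rigakŋ+anommir]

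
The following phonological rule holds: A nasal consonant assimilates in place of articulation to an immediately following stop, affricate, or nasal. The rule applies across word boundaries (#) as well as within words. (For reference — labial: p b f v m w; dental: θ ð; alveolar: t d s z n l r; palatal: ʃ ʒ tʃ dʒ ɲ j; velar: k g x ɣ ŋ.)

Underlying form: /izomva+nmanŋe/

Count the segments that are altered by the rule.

/n/ before /m/ (labial) → [m]
/n/ before /ŋ/ (velar) → [ŋ]
2 segments change.

2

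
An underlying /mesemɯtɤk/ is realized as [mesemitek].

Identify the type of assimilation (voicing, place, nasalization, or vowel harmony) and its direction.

vowel harmony, progressive

/ɯ/→[i] /ɤ/→[e].
Vowels agree with the first vowel, so the harmony is progressive.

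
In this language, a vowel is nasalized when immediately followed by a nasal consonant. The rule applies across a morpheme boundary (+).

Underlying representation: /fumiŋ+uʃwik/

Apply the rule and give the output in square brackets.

/u/ before nasal /m/ → [ũ]
/i/ before nasal /ŋ/ → [ĩ]

[fũmĩŋ+uʃwik]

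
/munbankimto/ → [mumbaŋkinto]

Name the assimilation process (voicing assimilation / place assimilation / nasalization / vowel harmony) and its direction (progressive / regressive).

/n/→[m] /n/→[ŋ] /m/→[n].
Each target copies a feature from the following segment, so the direction is regressive.

place assimilation, regressive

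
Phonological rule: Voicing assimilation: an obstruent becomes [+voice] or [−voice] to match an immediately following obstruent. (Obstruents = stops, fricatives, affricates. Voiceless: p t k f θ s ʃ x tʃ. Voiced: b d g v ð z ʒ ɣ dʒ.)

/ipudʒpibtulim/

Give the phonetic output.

/dʒ/ before /p/ (voiceless) → [tʃ]
/b/ before /t/ (voiceless) → [p]

[iputʃpiptulim]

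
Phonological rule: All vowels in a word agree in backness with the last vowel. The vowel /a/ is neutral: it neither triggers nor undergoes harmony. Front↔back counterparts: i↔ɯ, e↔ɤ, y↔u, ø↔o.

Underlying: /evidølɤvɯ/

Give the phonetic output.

/e/ harmonizes with /ɯ/ ([+back]) → [ɤ]
/i/ harmonizes with /ɯ/ ([+back]) → [ɯ]
/ø/ harmonizes with /ɯ/ ([+back]) → [o]

[ɤvɯdolɤvɯ]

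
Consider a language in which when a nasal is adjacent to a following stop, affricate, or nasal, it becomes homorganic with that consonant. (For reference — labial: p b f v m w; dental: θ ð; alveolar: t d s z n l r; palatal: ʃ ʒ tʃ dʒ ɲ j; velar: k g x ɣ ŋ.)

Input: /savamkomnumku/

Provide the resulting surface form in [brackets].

/m/ before /k/ (velar) → [ŋ]
/m/ before /n/ (alveolar) → [n]
/m/ before /k/ (velar) → [ŋ]

[savaŋkonnuŋku]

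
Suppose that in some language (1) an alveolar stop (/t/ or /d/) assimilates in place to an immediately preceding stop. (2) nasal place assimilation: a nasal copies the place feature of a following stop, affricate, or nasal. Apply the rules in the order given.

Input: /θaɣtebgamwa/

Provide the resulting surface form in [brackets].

Rule 1: no segment meets the rule's conditions; no change.
After rule 1: θaɣtebgamwa
Rule 2: no segment meets the rule's conditions; no change.

[θaɣtebgamwa]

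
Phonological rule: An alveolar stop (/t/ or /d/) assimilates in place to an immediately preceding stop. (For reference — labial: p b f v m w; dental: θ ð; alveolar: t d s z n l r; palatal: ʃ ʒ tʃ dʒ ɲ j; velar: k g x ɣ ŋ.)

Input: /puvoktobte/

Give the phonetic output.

/t/ after /k/ (velar) → [k]
/t/ after /b/ (labial) → [p]

[puvokkobpe]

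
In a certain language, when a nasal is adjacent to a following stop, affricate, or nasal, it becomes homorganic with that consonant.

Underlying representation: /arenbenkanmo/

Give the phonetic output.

/n/ before /b/ (labial) → [m]
/n/ before /k/ (velar) → [ŋ]
/n/ before /m/ (labial) → [m]

[arembeŋkammo]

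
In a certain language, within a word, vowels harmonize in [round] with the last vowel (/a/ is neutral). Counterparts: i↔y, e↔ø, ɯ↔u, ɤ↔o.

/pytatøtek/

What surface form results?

/y/ harmonizes with /e/ ([-round]) → [i]
/ø/ harmonizes with /e/ ([-round]) → [e]

[pitatetek]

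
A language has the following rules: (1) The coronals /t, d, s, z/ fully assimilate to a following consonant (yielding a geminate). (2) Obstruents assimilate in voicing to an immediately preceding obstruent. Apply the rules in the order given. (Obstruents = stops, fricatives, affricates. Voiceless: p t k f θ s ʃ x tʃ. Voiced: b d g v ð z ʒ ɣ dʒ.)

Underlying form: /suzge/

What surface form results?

Rule 1: /z/ before /g/ → [g] (total assimilation)
After rule 1: sugge
Rule 2: no segment meets the rule's conditions; no change.

[sugge]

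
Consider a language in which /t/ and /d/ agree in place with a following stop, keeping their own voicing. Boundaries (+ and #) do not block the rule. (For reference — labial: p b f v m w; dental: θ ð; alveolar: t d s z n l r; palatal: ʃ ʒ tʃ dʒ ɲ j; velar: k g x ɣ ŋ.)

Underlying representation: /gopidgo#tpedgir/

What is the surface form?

[gopiggo#ppeggir]

/d/ before /g/ (velar) → [g]
/t/ before /p/ (labial) → [p]
/d/ before /g/ (velar) → [g]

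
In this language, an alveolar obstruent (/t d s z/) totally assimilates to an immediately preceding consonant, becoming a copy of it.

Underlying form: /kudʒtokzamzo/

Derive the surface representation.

[kudʒdʒokkammo]

/t/ after /dʒ/ → [dʒ] (total assimilation)
/z/ after /k/ → [k] (total assimilation)
/z/ after /m/ → [m] (total assimilation)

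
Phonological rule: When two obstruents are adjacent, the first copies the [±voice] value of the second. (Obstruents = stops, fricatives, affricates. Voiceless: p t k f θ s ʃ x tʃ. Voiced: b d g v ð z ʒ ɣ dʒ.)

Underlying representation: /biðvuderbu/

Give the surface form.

no segment meets the rule's conditions; no change.

[biðvuderbu]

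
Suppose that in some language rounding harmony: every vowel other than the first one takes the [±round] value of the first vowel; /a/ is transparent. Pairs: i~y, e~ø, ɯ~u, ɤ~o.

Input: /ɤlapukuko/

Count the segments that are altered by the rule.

3

/u/ harmonizes with /ɤ/ ([-round]) → [ɯ]
/u/ harmonizes with /ɤ/ ([-round]) → [ɯ]
/o/ harmonizes with /ɤ/ ([-round]) → [ɤ]
3 segments change.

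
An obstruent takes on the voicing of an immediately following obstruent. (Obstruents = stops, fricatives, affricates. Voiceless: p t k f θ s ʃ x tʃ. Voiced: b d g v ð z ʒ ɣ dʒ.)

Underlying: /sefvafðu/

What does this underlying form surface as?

[sevvavðu]

/f/ before /v/ (voiced) → [v]
/f/ before /ð/ (voiced) → [v]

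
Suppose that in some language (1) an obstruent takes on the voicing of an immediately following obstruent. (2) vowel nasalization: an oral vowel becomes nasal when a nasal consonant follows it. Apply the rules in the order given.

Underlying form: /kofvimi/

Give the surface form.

[kovvĩmi]

Rule 1: /f/ before /v/ (voiced) → [v]
After rule 1: kovvimi
Rule 2: /i/ before nasal /m/ → [ĩ]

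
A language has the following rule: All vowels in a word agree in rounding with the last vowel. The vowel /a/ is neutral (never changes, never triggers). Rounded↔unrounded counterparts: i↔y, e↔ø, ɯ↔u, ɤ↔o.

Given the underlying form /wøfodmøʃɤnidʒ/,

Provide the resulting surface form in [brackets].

[wefɤdmeʃɤnidʒ]

/ø/ harmonizes with /i/ ([-round]) → [e]
/o/ harmonizes with /i/ ([-round]) → [ɤ]
/ø/ harmonizes with /i/ ([-round]) → [e]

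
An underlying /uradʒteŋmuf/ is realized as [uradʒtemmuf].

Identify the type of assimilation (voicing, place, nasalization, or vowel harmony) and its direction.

place assimilation, regressive

/ŋ/→[m].
Each target copies a feature from the following segment, so the direction is regressive.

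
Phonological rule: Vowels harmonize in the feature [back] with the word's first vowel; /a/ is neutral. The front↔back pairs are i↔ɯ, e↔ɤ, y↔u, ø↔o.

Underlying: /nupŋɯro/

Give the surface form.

no segment meets the rule's conditions; no change.

[nupŋɯro]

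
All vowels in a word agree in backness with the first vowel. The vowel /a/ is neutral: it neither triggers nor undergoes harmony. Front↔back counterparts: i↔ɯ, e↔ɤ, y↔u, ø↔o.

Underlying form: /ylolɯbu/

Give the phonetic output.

/o/ harmonizes with /y/ ([-back]) → [ø]
/ɯ/ harmonizes with /y/ ([-back]) → [i]
/u/ harmonizes with /y/ ([-back]) → [y]

[yløliby]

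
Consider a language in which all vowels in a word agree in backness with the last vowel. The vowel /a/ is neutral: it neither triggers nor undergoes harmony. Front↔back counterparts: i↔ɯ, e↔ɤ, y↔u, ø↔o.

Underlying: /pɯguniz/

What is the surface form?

/ɯ/ harmonizes with /i/ ([-back]) → [i]
/u/ harmonizes with /i/ ([-back]) → [y]

[pigyniz]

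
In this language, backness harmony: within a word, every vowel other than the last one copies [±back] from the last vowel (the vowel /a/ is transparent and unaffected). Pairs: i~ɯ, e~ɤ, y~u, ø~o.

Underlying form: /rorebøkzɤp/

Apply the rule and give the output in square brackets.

/e/ harmonizes with /ɤ/ ([+back]) → [ɤ]
/ø/ harmonizes with /ɤ/ ([+back]) → [o]

[rorɤbokzɤp]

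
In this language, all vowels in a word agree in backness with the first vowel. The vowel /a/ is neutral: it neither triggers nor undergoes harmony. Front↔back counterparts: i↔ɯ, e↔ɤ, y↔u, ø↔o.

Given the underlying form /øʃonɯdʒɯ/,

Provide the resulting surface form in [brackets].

[øʃønidʒi]

/o/ harmonizes with /ø/ ([-back]) → [ø]
/ɯ/ harmonizes with /ø/ ([-back]) → [i]
/ɯ/ harmonizes with /ø/ ([-back]) → [i]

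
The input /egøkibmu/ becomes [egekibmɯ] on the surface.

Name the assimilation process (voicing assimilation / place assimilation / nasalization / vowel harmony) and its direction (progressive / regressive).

/ø/→[e] /u/→[ɯ].
Vowels agree with the first vowel, so the harmony is progressive.

vowel harmony, progressive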